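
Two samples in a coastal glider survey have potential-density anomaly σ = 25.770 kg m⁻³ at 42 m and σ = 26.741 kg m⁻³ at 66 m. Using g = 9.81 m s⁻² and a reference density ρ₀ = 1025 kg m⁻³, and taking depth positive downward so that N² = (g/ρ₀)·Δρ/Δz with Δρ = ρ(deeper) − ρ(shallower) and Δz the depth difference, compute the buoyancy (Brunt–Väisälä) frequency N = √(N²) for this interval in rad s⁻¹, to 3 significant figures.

0.0197 rad s⁻¹

Δρ = 1026.741 − 1025.770 = 0.971 kg m⁻³ over Δz = 66 − 42 = 24 m.
N² = (9.81/1025) × (0.971/24) = 3.8722 × 10⁻⁴ s⁻².
N = √(3.8722 × 10⁻⁴) = 0.019678 rad s⁻¹ ≈ 0.0197 rad s⁻¹.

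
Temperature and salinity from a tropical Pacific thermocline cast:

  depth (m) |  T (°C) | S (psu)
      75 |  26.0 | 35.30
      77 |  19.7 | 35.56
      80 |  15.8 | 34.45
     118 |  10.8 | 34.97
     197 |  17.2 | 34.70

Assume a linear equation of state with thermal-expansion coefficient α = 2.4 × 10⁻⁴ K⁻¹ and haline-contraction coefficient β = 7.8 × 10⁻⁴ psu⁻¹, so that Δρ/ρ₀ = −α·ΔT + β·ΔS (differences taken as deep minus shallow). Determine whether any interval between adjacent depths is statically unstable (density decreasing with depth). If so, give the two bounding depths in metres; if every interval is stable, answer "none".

118–197 m

Evaluate Δρ/ρ₀ = −αΔT + βΔS across each adjacent pair:
  75–77 m: −αΔT+βΔS = −(2.4 × 10⁻⁴)(-6.3)+(7.8 × 10⁻⁴)(+0.26) = 1.7 × 10⁻³ → stable
  77–80 m: −αΔT+βΔS = −(2.4 × 10⁻⁴)(-3.9)+(7.8 × 10⁻⁴)(-1.11) = 7.0 × 10⁻⁵ → stable
  80–118 m: −αΔT+βΔS = −(2.4 × 10⁻⁴)(-5.0)+(7.8 × 10⁻⁴)(+0.52) = 1.6 × 10⁻³ → stable
  118–197 m: −αΔT+βΔS = −(2.4 × 10⁻⁴)(+6.4)+(7.8 × 10⁻⁴)(-0.27) = -1.7 × 10⁻³ → UNSTABLE
The 118–197 m interval has Δρ < 0: lighter water underlies denser water.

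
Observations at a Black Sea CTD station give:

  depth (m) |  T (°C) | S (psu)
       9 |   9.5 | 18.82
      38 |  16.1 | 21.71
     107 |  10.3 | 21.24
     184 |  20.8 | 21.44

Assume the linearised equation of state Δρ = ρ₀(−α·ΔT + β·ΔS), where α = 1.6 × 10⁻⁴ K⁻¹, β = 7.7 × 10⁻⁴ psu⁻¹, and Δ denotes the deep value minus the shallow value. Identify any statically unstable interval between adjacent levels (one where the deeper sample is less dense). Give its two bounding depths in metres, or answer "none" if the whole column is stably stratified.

Evaluate Δρ/ρ₀ = −αΔT + βΔS across each adjacent pair:
  9–38 m: −αΔT+βΔS = −(1.6 × 10⁻⁴)(+6.6)+(7.7 × 10⁻⁴)(+2.89) = 1.2 × 10⁻³ → stable
  38–107 m: −αΔT+βΔS = −(1.6 × 10⁻⁴)(-5.8)+(7.7 × 10⁻⁴)(-0.47) = 5.7 × 10⁻⁴ → stable
  107–184 m: −αΔT+βΔS = −(1.6 × 10⁻⁴)(+10.5)+(7.7 × 10⁻⁴)(+0.20) = -1.5 × 10⁻³ → UNSTABLE
The 107–184 m interval has Δρ < 0: lighter water underlies denser water.

107–184 m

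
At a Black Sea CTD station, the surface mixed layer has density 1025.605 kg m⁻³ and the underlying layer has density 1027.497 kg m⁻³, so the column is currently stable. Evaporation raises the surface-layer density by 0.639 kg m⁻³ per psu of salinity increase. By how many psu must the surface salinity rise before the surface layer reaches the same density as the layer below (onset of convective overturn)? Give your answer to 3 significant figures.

Density deficit of the surface layer: 1027.497 − 1025.605 = 1.892 kg m⁻³.
Required change = 1.892 / 0.639 = 2.96 psu.

2.96 psu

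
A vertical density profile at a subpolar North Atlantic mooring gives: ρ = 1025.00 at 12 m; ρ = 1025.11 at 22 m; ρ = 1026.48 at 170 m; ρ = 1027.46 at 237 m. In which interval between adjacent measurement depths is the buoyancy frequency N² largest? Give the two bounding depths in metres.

Compute the density gradient over each adjacent pair:
  12–22 m: Δρ/Δz = 0.11/10 = 0.011 kg m⁻⁴
  22–170 m: Δρ/Δz = 1.37/148 = 9.3 × 10⁻³ kg m⁻⁴
  170–237 m: Δρ/Δz = 0.98/67 = 0.015 kg m⁻⁴
The largest gradient is in the 170–237 m interval — the pycnocline.

170–237 m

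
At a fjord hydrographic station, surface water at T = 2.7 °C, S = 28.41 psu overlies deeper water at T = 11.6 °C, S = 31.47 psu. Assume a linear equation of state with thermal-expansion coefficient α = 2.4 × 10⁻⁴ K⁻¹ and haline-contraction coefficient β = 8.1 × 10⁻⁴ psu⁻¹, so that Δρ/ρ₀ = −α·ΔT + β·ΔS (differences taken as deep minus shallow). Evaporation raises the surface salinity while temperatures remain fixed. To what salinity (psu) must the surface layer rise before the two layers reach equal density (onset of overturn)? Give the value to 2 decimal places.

28.83 psu

Neutral buoyancy requires −α(T_deep − T_surf) + β(S_deep − S_surf′) = 0.
S_surf′ = S_deep − (α/β)·ΔT = 31.47 − (2.4 × 10⁻⁴/8.1 × 10⁻⁴)·(+8.9) = 28.8330 psu.
Increase required: 28.8330 − 28.41 = 0.4230 psu.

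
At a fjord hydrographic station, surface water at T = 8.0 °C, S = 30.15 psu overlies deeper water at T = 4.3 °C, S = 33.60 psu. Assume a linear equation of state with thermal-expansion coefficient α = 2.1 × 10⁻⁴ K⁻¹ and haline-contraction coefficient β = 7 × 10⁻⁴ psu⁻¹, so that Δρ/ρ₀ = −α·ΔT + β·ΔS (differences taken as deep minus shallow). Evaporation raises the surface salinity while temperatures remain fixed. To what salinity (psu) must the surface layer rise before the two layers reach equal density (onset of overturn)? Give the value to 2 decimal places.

Neutral buoyancy requires −α(T_deep − T_surf) + β(S_deep − S_surf′) = 0.
S_surf′ = S_deep − (α/β)·ΔT = 33.60 − (2.1 × 10⁻⁴/7 × 10⁻⁴)·(-3.7) = 34.7100 psu.
Increase required: 34.7100 − 30.15 = 4.5600 psu.

34.71 psu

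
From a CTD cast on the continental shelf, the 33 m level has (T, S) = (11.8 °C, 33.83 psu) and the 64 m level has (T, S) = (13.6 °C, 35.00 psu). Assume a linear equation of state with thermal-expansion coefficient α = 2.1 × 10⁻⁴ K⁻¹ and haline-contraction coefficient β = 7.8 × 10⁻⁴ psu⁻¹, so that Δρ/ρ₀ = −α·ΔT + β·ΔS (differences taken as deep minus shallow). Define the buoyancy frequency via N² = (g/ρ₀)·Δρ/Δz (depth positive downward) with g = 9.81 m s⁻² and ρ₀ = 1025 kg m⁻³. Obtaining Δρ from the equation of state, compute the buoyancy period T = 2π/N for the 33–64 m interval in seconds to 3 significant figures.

483 s

ΔT = +1.8 K, ΔS = +1.17 psu (deep − shallow).
Δρ/ρ₀ = −αΔT + βΔS = -3.78 × 10⁻⁴ + 9.126 × 10⁻⁴ = 5.346 × 10⁻⁴, so Δρ ≈ 0.5480 kg m⁻³.
N² = (g/ρ₀)·Δρ/Δz = g·(Δρ/ρ₀)/Δz = 9.81 × 5.346 × 10⁻⁴ / 31 = 1.6918 × 10⁻⁴ s⁻².
N = √(1.6918 × 10⁻⁴) = 0.013007 rad s⁻¹ → T = 2π/N = 483.06 s ≈ 483 s.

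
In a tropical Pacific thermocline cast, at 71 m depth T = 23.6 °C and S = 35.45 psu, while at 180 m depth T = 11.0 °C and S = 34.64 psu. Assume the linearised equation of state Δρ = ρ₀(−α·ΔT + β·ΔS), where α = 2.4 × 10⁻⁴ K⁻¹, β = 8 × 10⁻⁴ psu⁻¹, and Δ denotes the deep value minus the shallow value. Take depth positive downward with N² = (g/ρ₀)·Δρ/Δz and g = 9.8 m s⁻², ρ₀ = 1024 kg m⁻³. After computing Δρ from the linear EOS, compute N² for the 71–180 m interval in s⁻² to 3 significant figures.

2.14 × 10⁻⁴ s⁻²

ΔT = -12.6 K, ΔS = -0.81 psu (deep − shallow).
Δρ/ρ₀ = −αΔT + βΔS = 3.024 × 10⁻³ − 6.48 × 10⁻⁴ = 2.376 × 10⁻³, so Δρ ≈ 2.433 kg m⁻³.
N² = (g/ρ₀)·Δρ/Δz = g·(Δρ/ρ₀)/Δz = 9.8 × 2.376 × 10⁻³ / 109 = 2.1362 × 10⁻⁴ s⁻² ≈ 2.14 × 10⁻⁴ s⁻².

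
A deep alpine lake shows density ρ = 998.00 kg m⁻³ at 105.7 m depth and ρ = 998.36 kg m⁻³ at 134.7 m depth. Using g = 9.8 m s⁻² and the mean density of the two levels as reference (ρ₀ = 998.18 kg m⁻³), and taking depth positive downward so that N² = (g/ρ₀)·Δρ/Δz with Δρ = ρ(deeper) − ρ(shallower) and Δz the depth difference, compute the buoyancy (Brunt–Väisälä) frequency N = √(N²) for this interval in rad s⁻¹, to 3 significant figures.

Δρ = 998.36 − 998.00 = 0.36 kg m⁻³ over Δz = 134.7 − 105.7 = 29 m.
N² = (9.8/998.18) × (0.36/29) = 1.2188 × 10⁻⁴ s⁻².
N = √(1.2188 × 10⁻⁴) = 0.011040 rad s⁻¹ ≈ 0.0110 rad s⁻¹.

0.0110 rad s⁻¹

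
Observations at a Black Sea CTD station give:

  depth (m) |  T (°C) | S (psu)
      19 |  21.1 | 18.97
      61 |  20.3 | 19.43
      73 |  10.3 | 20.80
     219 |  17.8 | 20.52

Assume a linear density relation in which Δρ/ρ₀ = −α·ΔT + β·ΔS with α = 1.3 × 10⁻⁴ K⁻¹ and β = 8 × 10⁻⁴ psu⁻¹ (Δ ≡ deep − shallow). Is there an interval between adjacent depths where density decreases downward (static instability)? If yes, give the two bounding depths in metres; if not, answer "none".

Evaluate Δρ/ρ₀ = −αΔT + βΔS across each adjacent pair:
  19–61 m: −αΔT+βΔS = −(1.3 × 10⁻⁴)(-0.8)+(8 × 10⁻⁴)(+0.46) = 4.7 × 10⁻⁴ → stable
  61–73 m: −αΔT+βΔS = −(1.3 × 10⁻⁴)(-10.0)+(8 × 10⁻⁴)(+1.37) = 2.4 × 10⁻³ → stable
  73–219 m: −αΔT+βΔS = −(1.3 × 10⁻⁴)(+7.5)+(8 × 10⁻⁴)(-0.28) = -1.2 × 10⁻³ → UNSTABLE
The 73–219 m interval has Δρ < 0: lighter water underlies denser water.

73–219 m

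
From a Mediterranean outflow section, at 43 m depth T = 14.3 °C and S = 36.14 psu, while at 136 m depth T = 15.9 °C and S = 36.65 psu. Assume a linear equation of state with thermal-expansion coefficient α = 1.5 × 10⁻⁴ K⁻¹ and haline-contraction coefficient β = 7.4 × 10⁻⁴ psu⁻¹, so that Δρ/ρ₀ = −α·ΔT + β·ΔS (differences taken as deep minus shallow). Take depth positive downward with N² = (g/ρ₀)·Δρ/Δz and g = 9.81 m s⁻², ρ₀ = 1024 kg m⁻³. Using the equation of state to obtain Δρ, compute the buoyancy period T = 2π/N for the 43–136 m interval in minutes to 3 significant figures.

27.5 min

ΔT = +1.6 K, ΔS = +0.51 psu (deep − shallow).
Δρ/ρ₀ = −αΔT + βΔS = -2.40 × 10⁻⁴ + 3.774 × 10⁻⁴ = 1.374 × 10⁻⁴, so Δρ ≈ 0.1407 kg m⁻³.
N² = (g/ρ₀)·Δρ/Δz = g·(Δρ/ρ₀)/Δz = 9.81 × 1.374 × 10⁻⁴ / 93 = 1.4493 × 10⁻⁵ s⁻².
N = √(1.4493 × 10⁻⁵) = 3.8070 × 10⁻³ rad s⁻¹ → T = 2π/N = 1.6504 × 10³ s = 27.507 min ≈ 27.5 min.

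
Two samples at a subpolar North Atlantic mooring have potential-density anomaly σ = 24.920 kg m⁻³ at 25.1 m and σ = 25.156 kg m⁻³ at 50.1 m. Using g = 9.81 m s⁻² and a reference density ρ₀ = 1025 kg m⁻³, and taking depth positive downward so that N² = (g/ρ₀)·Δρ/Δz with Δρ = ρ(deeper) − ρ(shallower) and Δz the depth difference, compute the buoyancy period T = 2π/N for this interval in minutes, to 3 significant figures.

11.0 min

Δρ = 1025.156 − 1024.920 = 0.236 kg m⁻³ over Δz = 50.1 − 25.1 = 25 m.
N² = (9.81/1025) × (0.236/25) = 9.0348 × 10⁻⁵ s⁻².
N = √(9.0348 × 10⁻⁵) = 9.5052 × 10⁻³ rad s⁻¹, so T = 2π/N = 661.03 s = 11.017 min ≈ 11.0 min.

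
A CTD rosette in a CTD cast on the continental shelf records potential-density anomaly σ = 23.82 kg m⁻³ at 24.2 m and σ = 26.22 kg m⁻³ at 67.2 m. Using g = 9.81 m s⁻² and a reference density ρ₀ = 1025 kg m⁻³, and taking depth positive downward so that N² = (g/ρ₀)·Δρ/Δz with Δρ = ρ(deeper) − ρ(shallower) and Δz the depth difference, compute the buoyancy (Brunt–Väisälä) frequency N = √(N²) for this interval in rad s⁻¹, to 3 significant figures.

Δρ = 1026.22 − 1023.82 = 2.40 kg m⁻³ over Δz = 67.2 − 24.2 = 43 m.
N² = (9.81/1025) × (2.40/43) = 5.3418 × 10⁻⁴ s⁻².
N = √(5.3418 × 10⁻⁴) = 0.023112 rad s⁻¹ ≈ 0.0231 rad s⁻¹.

0.0231 rad s⁻¹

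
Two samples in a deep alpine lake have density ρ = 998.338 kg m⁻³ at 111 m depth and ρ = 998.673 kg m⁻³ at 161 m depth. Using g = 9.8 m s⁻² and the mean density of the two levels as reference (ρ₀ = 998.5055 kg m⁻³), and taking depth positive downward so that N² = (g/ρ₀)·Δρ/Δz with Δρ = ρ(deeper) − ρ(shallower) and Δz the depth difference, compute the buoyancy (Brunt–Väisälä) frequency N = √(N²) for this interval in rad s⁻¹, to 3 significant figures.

8.11 × 10⁻³ rad s⁻¹

Δρ = 998.673 − 998.338 = 0.335 kg m⁻³ over Δz = 161 − 111 = 50 m.
N² = (9.8/998.5055) × (0.335/50) = 6.5758 × 10⁻⁵ s⁻².
N = √(6.5758 × 10⁻⁵) = 8.1091 × 10⁻³ rad s⁻¹ ≈ 8.11 × 10⁻³ rad s⁻¹.
N² > 0, so the interval is statically stable.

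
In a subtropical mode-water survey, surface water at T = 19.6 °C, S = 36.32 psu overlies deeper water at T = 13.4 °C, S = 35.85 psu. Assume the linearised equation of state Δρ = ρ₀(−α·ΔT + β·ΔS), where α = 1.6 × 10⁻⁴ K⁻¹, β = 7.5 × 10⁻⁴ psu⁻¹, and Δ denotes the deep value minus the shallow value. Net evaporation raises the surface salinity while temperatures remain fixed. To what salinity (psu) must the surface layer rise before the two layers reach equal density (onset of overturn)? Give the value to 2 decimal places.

Neutral buoyancy requires −α(T_deep − T_surf) + β(S_deep − S_surf′) = 0.
S_surf′ = S_deep − (α/β)·ΔT = 35.85 − (1.6 × 10⁻⁴/7.5 × 10⁻⁴)·(-6.2) = 37.1727 psu.
Increase required: 37.1727 − 36.32 = 0.8527 psu.

37.17 psu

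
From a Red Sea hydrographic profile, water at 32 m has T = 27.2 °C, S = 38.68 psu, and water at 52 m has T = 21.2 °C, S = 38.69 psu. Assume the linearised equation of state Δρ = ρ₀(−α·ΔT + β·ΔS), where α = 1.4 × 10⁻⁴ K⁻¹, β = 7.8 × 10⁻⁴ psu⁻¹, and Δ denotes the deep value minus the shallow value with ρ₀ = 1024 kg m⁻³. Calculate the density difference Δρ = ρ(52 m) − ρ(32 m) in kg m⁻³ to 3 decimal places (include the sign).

ΔT = -6.0 K, ΔS = +0.01 psu (deep − shallow).
Δρ/ρ₀ = −(1.4 × 10⁻⁴)(-6.0) + (7.8 × 10⁻⁴)(+0.01) = 8.478 × 10⁻⁴.
Δρ = 1024 × (8.478 × 10⁻⁴) = +0.868 kg m⁻³.
Positive Δρ: denser below, stable.

+0.868 kg m⁻³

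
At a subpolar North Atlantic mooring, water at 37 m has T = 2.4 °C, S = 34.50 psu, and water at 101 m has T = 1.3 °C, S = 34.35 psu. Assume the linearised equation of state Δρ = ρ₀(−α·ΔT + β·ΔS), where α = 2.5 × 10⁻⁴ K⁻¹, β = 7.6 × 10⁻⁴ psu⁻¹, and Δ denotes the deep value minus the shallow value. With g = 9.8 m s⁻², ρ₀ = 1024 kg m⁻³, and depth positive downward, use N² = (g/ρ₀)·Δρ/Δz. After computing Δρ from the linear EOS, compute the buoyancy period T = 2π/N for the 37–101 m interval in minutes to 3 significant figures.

21.1 min

ΔT = -1.1 K, ΔS = -0.15 psu (deep − shallow).
Δρ/ρ₀ = −αΔT + βΔS = 2.75 × 10⁻⁴ − 1.14 × 10⁻⁴ = 1.61 × 10⁻⁴, so Δρ ≈ 0.1649 kg m⁻³.
N² = (g/ρ₀)·Δρ/Δz = g·(Δρ/ρ₀)/Δz = 9.8 × 1.61 × 10⁻⁴ / 64 = 2.4653 × 10⁻⁵ s⁻².
N = √(2.4653 × 10⁻⁵) = 4.9652 × 10⁻³ rad s⁻¹ → T = 2π/N = 1.2654 × 10³ s = 21.090 min ≈ 21.1 min.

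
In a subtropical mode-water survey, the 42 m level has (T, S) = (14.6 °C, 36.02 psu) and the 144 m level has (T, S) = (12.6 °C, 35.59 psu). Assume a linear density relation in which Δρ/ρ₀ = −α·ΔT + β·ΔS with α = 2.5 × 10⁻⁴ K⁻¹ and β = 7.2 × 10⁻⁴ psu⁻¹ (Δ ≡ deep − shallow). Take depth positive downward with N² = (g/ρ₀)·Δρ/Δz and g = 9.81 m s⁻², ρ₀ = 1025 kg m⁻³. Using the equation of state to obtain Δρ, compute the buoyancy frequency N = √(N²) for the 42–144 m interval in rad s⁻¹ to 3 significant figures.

4.28 × 10⁻³ rad s⁻¹

ΔT = -2.0 K, ΔS = -0.43 psu (deep − shallow).
Δρ/ρ₀ = −αΔT + βΔS = 5.00 × 10⁻⁴ − 3.096 × 10⁻⁴ = 1.904 × 10⁻⁴, so Δρ ≈ 0.1952 kg m⁻³.
N² = (g/ρ₀)·Δρ/Δz = g·(Δρ/ρ₀)/Δz = 9.81 × 1.904 × 10⁻⁴ / 102 = 1.8312 × 10⁻⁵ s⁻².
N = √(1.8312 × 10⁻⁵) = 4.2793 × 10⁻³ rad s⁻¹ ≈ 4.28 × 10⁻³ rad s⁻¹.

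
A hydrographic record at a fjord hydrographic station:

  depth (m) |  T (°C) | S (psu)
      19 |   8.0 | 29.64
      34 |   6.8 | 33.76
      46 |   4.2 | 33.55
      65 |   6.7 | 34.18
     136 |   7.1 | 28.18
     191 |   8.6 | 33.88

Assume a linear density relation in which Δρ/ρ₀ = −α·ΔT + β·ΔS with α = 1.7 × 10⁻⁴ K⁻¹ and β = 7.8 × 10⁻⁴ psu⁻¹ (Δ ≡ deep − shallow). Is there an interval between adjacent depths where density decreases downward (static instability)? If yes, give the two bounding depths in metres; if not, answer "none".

65–136 m

Evaluate Δρ/ρ₀ = −αΔT + βΔS across each adjacent pair:
  19–34 m: −αΔT+βΔS = −(1.7 × 10⁻⁴)(-1.2)+(7.8 × 10⁻⁴)(+4.12) = 3.4 × 10⁻³ → stable
  34–46 m: −αΔT+βΔS = −(1.7 × 10⁻⁴)(-2.6)+(7.8 × 10⁻⁴)(-0.21) = 2.8 × 10⁻⁴ → stable
  46–65 m: −αΔT+βΔS = −(1.7 × 10⁻⁴)(+2.5)+(7.8 × 10⁻⁴)(+0.63) = 6.6 × 10⁻⁵ → stable
  65–136 m: −αΔT+βΔS = −(1.7 × 10⁻⁴)(+0.4)+(7.8 × 10⁻⁴)(-6.00) = -4.7 × 10⁻³ → UNSTABLE
  136–191 m: −αΔT+βΔS = −(1.7 × 10⁻⁴)(+1.5)+(7.8 × 10⁻⁴)(+5.70) = 4.2 × 10⁻³ → stable
The 65–136 m interval has Δρ < 0: lighter water underlies denser water.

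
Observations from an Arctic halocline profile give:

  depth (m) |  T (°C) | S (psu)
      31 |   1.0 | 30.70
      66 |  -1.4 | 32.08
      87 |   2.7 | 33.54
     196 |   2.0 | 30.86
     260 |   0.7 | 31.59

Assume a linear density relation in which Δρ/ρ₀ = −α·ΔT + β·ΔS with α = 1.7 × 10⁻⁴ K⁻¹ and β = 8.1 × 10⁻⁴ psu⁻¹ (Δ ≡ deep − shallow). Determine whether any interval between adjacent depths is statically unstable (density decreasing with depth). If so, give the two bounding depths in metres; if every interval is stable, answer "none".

Evaluate Δρ/ρ₀ = −αΔT + βΔS across each adjacent pair:
  31–66 m: −αΔT+βΔS = −(1.7 × 10⁻⁴)(-2.4)+(8.1 × 10⁻⁴)(+1.38) = 1.5 × 10⁻³ → stable
  66–87 m: −αΔT+βΔS = −(1.7 × 10⁻⁴)(+4.1)+(8.1 × 10⁻⁴)(+1.46) = 4.9 × 10⁻⁴ → stable
  87–196 m: −αΔT+βΔS = −(1.7 × 10⁻⁴)(-0.7)+(8.1 × 10⁻⁴)(-2.68) = -2.1 × 10⁻³ → UNSTABLE
  196–260 m: −αΔT+βΔS = −(1.7 × 10⁻⁴)(-1.3)+(8.1 × 10⁻⁴)(+0.73) = 8.1 × 10⁻⁴ → stable
The 87–196 m interval has Δρ < 0: lighter water underlies denser water.

87–196 m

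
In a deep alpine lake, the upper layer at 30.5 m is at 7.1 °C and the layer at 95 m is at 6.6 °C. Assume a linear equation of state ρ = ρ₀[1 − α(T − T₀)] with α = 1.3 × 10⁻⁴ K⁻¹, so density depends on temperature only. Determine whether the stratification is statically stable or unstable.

ΔT = 6.6 − 7.1 = -0.5 K, so Δρ/ρ₀ = −αΔT = 6.50 × 10⁻⁵.
Δρ/ρ₀ > 0, so Δρ > 0: deeper water is denser → statically stable.

stable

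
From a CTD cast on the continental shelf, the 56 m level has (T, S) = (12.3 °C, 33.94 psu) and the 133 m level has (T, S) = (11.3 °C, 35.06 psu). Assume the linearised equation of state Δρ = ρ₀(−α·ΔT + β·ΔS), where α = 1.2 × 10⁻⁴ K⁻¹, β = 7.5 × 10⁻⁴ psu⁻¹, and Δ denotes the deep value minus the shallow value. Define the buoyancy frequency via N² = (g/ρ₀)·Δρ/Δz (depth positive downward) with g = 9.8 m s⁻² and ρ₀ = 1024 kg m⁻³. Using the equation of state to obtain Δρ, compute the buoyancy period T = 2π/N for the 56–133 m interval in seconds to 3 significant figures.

ΔT = -1.0 K, ΔS = +1.12 psu (deep − shallow).
Δρ/ρ₀ = −αΔT + βΔS = 1.20 × 10⁻⁴ + 8.40 × 10⁻⁴ = 9.60 × 10⁻⁴, so Δρ ≈ 0.9830 kg m⁻³.
N² = (g/ρ₀)·Δρ/Δz = g·(Δρ/ρ₀)/Δz = 9.8 × 9.60 × 10⁻⁴ / 77 = 1.2218 × 10⁻⁴ s⁻².
N = √(1.2218 × 10⁻⁴) = 0.011054 rad s⁻¹ → T = 2π/N = 568.41 s ≈ 568 s.

568 s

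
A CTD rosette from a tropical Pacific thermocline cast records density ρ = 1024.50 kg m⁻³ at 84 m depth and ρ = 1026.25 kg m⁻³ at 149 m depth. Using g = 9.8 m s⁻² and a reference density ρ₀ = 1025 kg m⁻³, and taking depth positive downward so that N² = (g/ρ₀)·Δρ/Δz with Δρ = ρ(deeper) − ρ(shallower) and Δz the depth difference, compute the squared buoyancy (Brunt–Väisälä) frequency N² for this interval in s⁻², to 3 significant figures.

2.57 × 10⁻⁴ s⁻²

Δρ = 1026.25 − 1024.50 = 1.75 kg m⁻³ over Δz = 149 − 84 = 65 m.
N² = (9.8/1025) × (1.75/65) = 2.5741 × 10⁻⁴ s⁻² ≈ 2.57 × 10⁻⁴ s⁻².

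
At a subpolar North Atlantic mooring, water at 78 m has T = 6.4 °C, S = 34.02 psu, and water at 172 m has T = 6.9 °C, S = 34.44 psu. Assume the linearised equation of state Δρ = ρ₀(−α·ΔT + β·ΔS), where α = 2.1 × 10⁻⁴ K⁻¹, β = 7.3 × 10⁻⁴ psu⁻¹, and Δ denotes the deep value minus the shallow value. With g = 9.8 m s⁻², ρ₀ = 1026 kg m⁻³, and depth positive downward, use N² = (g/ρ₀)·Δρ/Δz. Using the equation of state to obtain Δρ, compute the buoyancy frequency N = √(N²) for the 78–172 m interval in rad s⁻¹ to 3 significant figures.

4.58 × 10⁻³ rad s⁻¹

ΔT = +0.5 K, ΔS = +0.42 psu (deep − shallow).
Δρ/ρ₀ = −αΔT + βΔS = -1.05 × 10⁻⁴ + 3.066 × 10⁻⁴ = 2.016 × 10⁻⁴, so Δρ ≈ 0.2068 kg m⁻³.
N² = (g/ρ₀)·Δρ/Δz = g·(Δρ/ρ₀)/Δz = 9.8 × 2.016 × 10⁻⁴ / 94 = 2.1018 × 10⁻⁵ s⁻².
N = √(2.1018 × 10⁻⁵) = 4.5845 × 10⁻³ rad s⁻¹ ≈ 4.58 × 10⁻³ rad s⁻¹.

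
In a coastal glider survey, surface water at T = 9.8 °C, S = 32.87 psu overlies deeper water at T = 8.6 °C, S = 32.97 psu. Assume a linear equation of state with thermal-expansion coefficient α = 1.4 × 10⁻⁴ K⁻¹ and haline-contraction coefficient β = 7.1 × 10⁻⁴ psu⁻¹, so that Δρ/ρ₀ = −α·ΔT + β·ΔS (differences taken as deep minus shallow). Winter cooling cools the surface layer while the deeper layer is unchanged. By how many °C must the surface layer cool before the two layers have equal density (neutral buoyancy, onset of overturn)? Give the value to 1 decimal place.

1.7 °C

Neutral buoyancy requires Δρ = 0, i.e. −α(T_deep − T_surf′) + β(S_deep − S_surf) = 0.
T_surf′ = T_deep − (β/α)·ΔS = 8.6 − (7.1 × 10⁻⁴/1.4 × 10⁻⁴)·(+0.10) = 8.093 °C.
Cooling required: 9.8 − (8.093) = 1.707 °C.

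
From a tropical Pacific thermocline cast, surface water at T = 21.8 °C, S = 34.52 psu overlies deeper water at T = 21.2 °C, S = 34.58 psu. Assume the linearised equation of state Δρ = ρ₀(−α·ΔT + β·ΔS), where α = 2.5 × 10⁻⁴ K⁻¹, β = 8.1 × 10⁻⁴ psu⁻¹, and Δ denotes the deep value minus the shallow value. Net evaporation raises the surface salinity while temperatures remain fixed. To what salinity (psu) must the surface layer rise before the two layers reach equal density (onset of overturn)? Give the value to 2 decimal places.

Neutral buoyancy requires −α(T_deep − T_surf) + β(S_deep − S_surf′) = 0.
S_surf′ = S_deep − (α/β)·ΔT = 34.58 − (2.5 × 10⁻⁴/8.1 × 10⁻⁴)·(-0.6) = 34.7652 psu.
Increase required: 34.7652 − 34.52 = 0.2452 psu.

34.77 psu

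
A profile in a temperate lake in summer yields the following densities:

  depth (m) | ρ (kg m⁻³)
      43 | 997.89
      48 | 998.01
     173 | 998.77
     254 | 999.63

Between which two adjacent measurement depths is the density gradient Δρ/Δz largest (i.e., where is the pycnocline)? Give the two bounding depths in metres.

43–48 m

Compute the density gradient over each adjacent pair:
  43–48 m: Δρ/Δz = 0.12/5 = 0.024 kg m⁻⁴
  48–173 m: Δρ/Δz = 0.76/125 = 6.1 × 10⁻³ kg m⁻⁴
  173–254 m: Δρ/Δz = 0.86/81 = 0.011 kg m⁻⁴
The largest gradient is in the 43–48 m interval — the pycnocline.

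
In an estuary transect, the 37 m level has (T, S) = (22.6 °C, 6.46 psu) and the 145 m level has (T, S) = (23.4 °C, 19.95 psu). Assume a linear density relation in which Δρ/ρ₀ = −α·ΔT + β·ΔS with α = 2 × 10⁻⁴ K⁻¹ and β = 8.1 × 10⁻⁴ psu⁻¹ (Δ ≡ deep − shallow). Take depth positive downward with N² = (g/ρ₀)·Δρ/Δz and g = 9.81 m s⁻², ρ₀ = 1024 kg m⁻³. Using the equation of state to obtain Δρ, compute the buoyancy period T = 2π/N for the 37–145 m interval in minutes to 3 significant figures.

ΔT = +0.8 K, ΔS = +13.49 psu (deep − shallow).
Δρ/ρ₀ = −αΔT + βΔS = -1.60 × 10⁻⁴ + 0.0109269 = 0.0107669, so Δρ ≈ 11.03 kg m⁻³.
N² = (g/ρ₀)·Δρ/Δz = g·(Δρ/ρ₀)/Δz = 9.81 × 0.0107669 / 108 = 9.7799 × 10⁻⁴ s⁻².
N = √(9.7799 × 10⁻⁴) = 0.031273 rad s⁻¹ → T = 2π/N = 200.91 s = 3.3485 min ≈ 3.35 min.

3.35 min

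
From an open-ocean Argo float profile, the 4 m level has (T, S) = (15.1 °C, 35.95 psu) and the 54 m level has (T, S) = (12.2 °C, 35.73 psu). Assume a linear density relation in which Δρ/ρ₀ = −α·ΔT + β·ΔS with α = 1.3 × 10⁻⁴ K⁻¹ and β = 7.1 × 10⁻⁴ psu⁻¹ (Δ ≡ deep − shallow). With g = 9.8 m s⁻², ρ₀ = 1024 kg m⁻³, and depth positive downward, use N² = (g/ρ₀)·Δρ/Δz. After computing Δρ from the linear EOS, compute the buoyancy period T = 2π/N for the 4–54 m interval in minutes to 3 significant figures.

ΔT = -2.9 K, ΔS = -0.22 psu (deep − shallow).
Δρ/ρ₀ = −αΔT + βΔS = 3.77 × 10⁻⁴ − 1.562 × 10⁻⁴ = 2.208 × 10⁻⁴, so Δρ ≈ 0.2261 kg m⁻³.
N² = (g/ρ₀)·Δρ/Δz = g·(Δρ/ρ₀)/Δz = 9.8 × 2.208 × 10⁻⁴ / 50 = 4.3277 × 10⁻⁵ s⁻².
N = √(4.3277 × 10⁻⁵) = 6.5785 × 10⁻³ rad s⁻¹ → T = 2π/N = 955.11 s = 15.918 min ≈ 15.9 min.

15.9 min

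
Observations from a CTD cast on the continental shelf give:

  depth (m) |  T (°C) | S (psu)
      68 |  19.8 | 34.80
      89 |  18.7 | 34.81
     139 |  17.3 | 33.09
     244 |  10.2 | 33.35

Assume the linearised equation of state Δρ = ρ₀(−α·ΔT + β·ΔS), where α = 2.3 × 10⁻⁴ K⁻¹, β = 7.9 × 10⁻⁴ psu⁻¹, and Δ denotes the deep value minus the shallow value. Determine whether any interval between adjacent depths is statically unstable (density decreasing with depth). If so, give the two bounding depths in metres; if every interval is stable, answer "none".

Evaluate Δρ/ρ₀ = −αΔT + βΔS across each adjacent pair:
  68–89 m: −αΔT+βΔS = −(2.3 × 10⁻⁴)(-1.1)+(7.9 × 10⁻⁴)(+0.01) = 2.6 × 10⁻⁴ → stable
  89–139 m: −αΔT+βΔS = −(2.3 × 10⁻⁴)(-1.4)+(7.9 × 10⁻⁴)(-1.72) = -1.0 × 10⁻³ → UNSTABLE
  139–244 m: −αΔT+βΔS = −(2.3 × 10⁻⁴)(-7.1)+(7.9 × 10⁻⁴)(+0.26) = 1.8 × 10⁻³ → stable
The 89–139 m interval has Δρ < 0: lighter water underlies denser water.

89–139 m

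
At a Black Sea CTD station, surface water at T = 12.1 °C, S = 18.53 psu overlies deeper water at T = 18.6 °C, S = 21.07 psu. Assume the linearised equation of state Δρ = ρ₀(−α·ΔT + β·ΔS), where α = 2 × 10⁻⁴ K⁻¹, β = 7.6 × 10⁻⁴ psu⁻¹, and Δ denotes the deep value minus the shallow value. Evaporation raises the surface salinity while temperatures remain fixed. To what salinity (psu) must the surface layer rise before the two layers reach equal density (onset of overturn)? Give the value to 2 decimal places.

19.36 psu

Neutral buoyancy requires −α(T_deep − T_surf) + β(S_deep − S_surf′) = 0.
S_surf′ = S_deep − (α/β)·ΔT = 21.07 − (2 × 10⁻⁴/7.6 × 10⁻⁴)·(+6.5) = 19.3595 psu.
Increase required: 19.3595 − 18.53 = 0.8295 psu.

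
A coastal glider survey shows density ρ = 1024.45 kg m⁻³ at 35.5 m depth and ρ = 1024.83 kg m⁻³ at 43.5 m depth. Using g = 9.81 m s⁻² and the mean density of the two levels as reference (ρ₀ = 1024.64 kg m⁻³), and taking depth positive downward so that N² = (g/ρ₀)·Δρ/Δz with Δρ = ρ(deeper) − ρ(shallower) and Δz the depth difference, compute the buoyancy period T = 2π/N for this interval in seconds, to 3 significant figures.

295 s

Δρ = 1024.83 − 1024.45 = 0.38 kg m⁻³ over Δz = 43.5 − 35.5 = 8 m.
N² = (9.81/1024.64) × (0.38/8) = 4.5477 × 10⁻⁴ s⁻².
N = √(4.5477 × 10⁻⁴) = 0.021325 rad s⁻¹, so T = 2π/N = 294.64 s ≈ 295 s.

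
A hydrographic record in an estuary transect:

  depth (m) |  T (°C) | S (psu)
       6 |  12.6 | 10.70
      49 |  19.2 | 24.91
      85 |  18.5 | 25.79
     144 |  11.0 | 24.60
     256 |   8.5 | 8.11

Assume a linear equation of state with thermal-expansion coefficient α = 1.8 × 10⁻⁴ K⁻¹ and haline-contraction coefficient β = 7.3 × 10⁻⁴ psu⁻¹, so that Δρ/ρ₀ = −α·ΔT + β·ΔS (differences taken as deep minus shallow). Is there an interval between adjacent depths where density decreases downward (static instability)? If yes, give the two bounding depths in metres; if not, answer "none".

144–256 m

Evaluate Δρ/ρ₀ = −αΔT + βΔS across each adjacent pair:
  6–49 m: −αΔT+βΔS = −(1.8 × 10⁻⁴)(+6.6)+(7.3 × 10⁻⁴)(+14.21) = 9.2 × 10⁻³ → stable
  49–85 m: −αΔT+βΔS = −(1.8 × 10⁻⁴)(-0.7)+(7.3 × 10⁻⁴)(+0.88) = 7.7 × 10⁻⁴ → stable
  85–144 m: −αΔT+βΔS = −(1.8 × 10⁻⁴)(-7.5)+(7.3 × 10⁻⁴)(-1.19) = 4.8 × 10⁻⁴ → stable
  144–256 m: −αΔT+βΔS = −(1.8 × 10⁻⁴)(-2.5)+(7.3 × 10⁻⁴)(-16.49) = -0.012 → UNSTABLE
The 144–256 m interval has Δρ < 0: lighter water underlies denser water.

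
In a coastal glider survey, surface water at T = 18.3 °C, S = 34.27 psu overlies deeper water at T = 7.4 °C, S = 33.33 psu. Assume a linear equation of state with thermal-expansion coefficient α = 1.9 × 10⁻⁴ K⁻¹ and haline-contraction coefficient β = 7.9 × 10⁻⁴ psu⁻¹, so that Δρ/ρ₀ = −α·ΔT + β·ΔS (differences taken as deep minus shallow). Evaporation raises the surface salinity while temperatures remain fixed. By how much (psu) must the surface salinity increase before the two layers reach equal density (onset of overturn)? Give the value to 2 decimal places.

Neutral buoyancy requires −α(T_deep − T_surf) + β(S_deep − S_surf′) = 0.
S_surf′ = S_deep − (α/β)·ΔT = 33.33 − (1.9 × 10⁻⁴/7.9 × 10⁻⁴)·(-10.9) = 35.9515 psu.
Increase required: 35.9515 − 34.27 = 1.6815 psu.

1.68 psu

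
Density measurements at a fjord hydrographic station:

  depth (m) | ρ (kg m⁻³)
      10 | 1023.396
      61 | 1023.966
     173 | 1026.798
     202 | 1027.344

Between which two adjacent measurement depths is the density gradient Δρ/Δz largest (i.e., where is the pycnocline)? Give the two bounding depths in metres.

61–173 m

Compute the density gradient over each adjacent pair:
  10–61 m: Δρ/Δz = 0.570/51 = 0.011 kg m⁻⁴
  61–173 m: Δρ/Δz = 2.832/112 = 0.025 kg m⁻⁴
  173–202 m: Δρ/Δz = 0.546/29 = 0.019 kg m⁻⁴
The largest gradient is in the 61–173 m interval — the pycnocline.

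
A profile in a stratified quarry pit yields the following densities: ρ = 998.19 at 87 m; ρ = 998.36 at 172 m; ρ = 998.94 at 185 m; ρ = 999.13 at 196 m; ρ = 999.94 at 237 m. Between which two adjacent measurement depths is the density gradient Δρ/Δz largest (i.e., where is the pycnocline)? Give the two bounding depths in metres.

Compute the density gradient over each adjacent pair:
  87–172 m: Δρ/Δz = 0.17/85 = 2.0 × 10⁻³ kg m⁻⁴
  172–185 m: Δρ/Δz = 0.58/13 = 0.045 kg m⁻⁴
  185–196 m: Δρ/Δz = 0.19/11 = 0.017 kg m⁻⁴
  196–237 m: Δρ/Δz = 0.81/41 = 0.020 kg m⁻⁴
The largest gradient is in the 172–185 m interval — the pycnocline.

172–185 m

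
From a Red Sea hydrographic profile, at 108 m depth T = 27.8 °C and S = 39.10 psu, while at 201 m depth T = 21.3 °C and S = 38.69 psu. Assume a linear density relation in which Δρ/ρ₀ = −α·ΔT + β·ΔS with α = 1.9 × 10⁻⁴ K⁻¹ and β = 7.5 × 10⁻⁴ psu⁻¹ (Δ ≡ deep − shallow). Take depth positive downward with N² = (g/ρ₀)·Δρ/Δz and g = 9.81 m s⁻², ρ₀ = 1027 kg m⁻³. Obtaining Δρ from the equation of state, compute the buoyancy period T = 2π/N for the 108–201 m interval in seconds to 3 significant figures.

ΔT = -6.5 K, ΔS = -0.41 psu (deep − shallow).
Δρ/ρ₀ = −αΔT + βΔS = 1.235 × 10⁻³ − 3.075 × 10⁻⁴ = 9.275 × 10⁻⁴, so Δρ ≈ 0.9525 kg m⁻³.
N² = (g/ρ₀)·Δρ/Δz = g·(Δρ/ρ₀)/Δz = 9.81 × 9.275 × 10⁻⁴ / 93 = 9.7836 × 10⁻⁵ s⁻².
N = √(9.7836 × 10⁻⁵) = 9.8912 × 10⁻³ rad s⁻¹ → T = 2π/N = 635.23 s ≈ 635 s.

635 s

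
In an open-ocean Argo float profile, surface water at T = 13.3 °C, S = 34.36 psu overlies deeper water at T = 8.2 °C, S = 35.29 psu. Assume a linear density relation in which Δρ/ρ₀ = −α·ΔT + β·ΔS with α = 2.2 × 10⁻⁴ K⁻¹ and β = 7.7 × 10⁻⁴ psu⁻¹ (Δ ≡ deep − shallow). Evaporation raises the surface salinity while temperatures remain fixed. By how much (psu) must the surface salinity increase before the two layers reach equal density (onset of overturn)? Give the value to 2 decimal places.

2.39 psu

Neutral buoyancy requires −α(T_deep − T_surf) + β(S_deep − S_surf′) = 0.
S_surf′ = S_deep − (α/β)·ΔT = 35.29 − (2.2 × 10⁻⁴/7.7 × 10⁻⁴)·(-5.1) = 36.7471 psu.
Increase required: 36.7471 − 34.36 = 2.3871 psu.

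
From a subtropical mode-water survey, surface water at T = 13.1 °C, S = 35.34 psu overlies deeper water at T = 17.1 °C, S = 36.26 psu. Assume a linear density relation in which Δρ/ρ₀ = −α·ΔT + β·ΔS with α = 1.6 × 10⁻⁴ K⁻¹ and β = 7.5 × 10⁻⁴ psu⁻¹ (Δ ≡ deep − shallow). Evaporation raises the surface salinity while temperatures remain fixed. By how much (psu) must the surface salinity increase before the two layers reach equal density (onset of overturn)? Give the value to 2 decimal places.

Neutral buoyancy requires −α(T_deep − T_surf) + β(S_deep − S_surf′) = 0.
S_surf′ = S_deep − (α/β)·ΔT = 36.26 − (1.6 × 10⁻⁴/7.5 × 10⁻⁴)·(+4.0) = 35.4067 psu.
Increase required: 35.4067 − 35.34 = 0.0667 psu.

0.07 psu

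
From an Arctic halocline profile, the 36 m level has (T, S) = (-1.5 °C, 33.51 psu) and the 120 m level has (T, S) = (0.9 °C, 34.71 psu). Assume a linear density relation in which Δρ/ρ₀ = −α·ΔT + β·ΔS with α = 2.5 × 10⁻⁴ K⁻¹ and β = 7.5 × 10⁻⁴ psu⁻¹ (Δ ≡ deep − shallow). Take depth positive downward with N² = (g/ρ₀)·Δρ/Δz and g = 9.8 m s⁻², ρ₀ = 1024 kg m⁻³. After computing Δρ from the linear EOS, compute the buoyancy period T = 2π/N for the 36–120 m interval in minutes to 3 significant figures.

ΔT = +2.4 K, ΔS = +1.20 psu (deep − shallow).
Δρ/ρ₀ = −αΔT + βΔS = -6.00 × 10⁻⁴ + 9.00 × 10⁻⁴ = 3.00 × 10⁻⁴, so Δρ ≈ 0.3072 kg m⁻³.
N² = (g/ρ₀)·Δρ/Δz = g·(Δρ/ρ₀)/Δz = 9.8 × 3.00 × 10⁻⁴ / 84 = 3.5000 × 10⁻⁵ s⁻².
N = √(3.5000 × 10⁻⁵) = 5.9161 × 10⁻³ rad s⁻¹ → T = 2π/N = 1.0620 × 10³ s = 17.700 min ≈ 17.7 min.

17.7 min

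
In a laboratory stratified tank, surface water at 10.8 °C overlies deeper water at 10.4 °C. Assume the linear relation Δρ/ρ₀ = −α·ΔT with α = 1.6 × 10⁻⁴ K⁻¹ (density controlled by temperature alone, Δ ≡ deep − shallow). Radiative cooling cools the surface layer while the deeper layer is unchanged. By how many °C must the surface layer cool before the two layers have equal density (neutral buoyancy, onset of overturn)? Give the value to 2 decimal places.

With temperature the only control, equal density requires T_surf′ = T_deep.
T_surf′ = 10.4 °C.
Cooling required: 10.8 − 10.4 = 0.40 °C.

0.40 °C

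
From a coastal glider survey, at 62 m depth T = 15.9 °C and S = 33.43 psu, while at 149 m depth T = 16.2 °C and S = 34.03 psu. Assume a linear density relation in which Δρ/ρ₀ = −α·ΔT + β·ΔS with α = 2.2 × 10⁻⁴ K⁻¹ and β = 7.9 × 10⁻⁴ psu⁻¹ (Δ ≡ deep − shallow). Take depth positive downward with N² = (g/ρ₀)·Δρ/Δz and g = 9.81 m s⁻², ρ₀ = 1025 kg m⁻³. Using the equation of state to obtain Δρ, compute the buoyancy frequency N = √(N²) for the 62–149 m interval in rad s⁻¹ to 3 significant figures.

ΔT = +0.3 K, ΔS = +0.60 psu (deep − shallow).
Δρ/ρ₀ = −αΔT + βΔS = -6.60 × 10⁻⁵ + 4.74 × 10⁻⁴ = 4.08 × 10⁻⁴, so Δρ ≈ 0.4182 kg m⁻³.
N² = (g/ρ₀)·Δρ/Δz = g·(Δρ/ρ₀)/Δz = 9.81 × 4.08 × 10⁻⁴ / 87 = 4.6006 × 10⁻⁵ s⁻².
N = √(4.6006 × 10⁻⁵) = 6.7828 × 10⁻³ rad s⁻¹ ≈ 6.78 × 10⁻³ rad s⁻¹.

6.78 × 10⁻³ rad s⁻¹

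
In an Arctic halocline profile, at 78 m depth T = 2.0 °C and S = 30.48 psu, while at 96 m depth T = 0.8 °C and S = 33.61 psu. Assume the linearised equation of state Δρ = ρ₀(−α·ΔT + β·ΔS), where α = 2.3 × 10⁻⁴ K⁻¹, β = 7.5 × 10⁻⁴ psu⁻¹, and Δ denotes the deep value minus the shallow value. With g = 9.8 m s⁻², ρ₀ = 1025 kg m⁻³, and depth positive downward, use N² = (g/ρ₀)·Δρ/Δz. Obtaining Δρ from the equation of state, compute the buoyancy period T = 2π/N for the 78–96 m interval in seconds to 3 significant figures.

166 s

ΔT = -1.2 K, ΔS = +3.13 psu (deep − shallow).
Δρ/ρ₀ = −αΔT + βΔS = 2.76 × 10⁻⁴ + 2.3475 × 10⁻³ = 2.6235 × 10⁻³, so Δρ ≈ 2.689 kg m⁻³.
N² = (g/ρ₀)·Δρ/Δz = g·(Δρ/ρ₀)/Δz = 9.8 × 2.6235 × 10⁻³ / 18 = 1.4284 × 10⁻³ s⁻².
N = √(1.4284 × 10⁻³) = 0.037794 rad s⁻¹ → T = 2π/N = 166.25 s ≈ 166 s.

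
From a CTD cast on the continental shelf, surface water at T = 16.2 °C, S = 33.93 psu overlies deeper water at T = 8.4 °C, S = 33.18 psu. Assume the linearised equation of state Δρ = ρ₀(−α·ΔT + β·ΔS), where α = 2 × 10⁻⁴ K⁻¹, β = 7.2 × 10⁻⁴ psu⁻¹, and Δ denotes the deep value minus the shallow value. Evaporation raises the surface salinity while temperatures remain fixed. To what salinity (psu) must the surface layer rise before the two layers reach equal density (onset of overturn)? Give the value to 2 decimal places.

35.35 psu

Neutral buoyancy requires −α(T_deep − T_surf) + β(S_deep − S_surf′) = 0.
S_surf′ = S_deep − (α/β)·ΔT = 33.18 − (2 × 10⁻⁴/7.2 × 10⁻⁴)·(-7.8) = 35.3467 psu.
Increase required: 35.3467 − 33.93 = 1.4167 psu.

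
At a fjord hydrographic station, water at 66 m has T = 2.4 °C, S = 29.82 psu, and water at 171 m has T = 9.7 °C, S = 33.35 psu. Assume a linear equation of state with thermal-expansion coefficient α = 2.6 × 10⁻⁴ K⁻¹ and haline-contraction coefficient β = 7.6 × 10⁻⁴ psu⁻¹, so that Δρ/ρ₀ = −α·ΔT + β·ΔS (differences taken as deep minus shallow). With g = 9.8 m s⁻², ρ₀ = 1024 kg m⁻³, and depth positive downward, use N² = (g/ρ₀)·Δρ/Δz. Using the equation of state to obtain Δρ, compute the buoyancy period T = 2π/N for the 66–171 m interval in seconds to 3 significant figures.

734 s

ΔT = +7.3 K, ΔS = +3.53 psu (deep − shallow).
Δρ/ρ₀ = −αΔT + βΔS = -1.898 × 10⁻³ + 2.6828 × 10⁻³ = 7.848 × 10⁻⁴, so Δρ ≈ 0.8036 kg m⁻³.
N² = (g/ρ₀)·Δρ/Δz = g·(Δρ/ρ₀)/Δz = 9.8 × 7.848 × 10⁻⁴ / 105 = 7.3248 × 10⁻⁵ s⁻².
N = √(7.3248 × 10⁻⁵) = 8.5585 × 10⁻³ rad s⁻¹ → T = 2π/N = 734.15 s ≈ 734 s.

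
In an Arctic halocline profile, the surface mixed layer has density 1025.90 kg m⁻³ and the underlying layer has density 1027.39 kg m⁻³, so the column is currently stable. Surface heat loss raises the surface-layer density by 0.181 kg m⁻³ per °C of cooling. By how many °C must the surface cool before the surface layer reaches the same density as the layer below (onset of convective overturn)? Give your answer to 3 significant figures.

Density deficit of the surface layer: 1027.39 − 1025.90 = 1.49 kg m⁻³.
Required change = 1.49 / 0.181 = 8.23 °C.

8.23 °C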